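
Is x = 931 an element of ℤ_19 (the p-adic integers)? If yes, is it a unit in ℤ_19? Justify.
x ∈ ℤ_19 but not a unit; v_19(x) = 1 > 0

ℤ_19 = {x ∈ ℚ_19 : v_19(x) ≥ 0} and ℤ_19^× = {x ∈ ℤ_19 : v_19(x) = 0}. Here v_19(931) = v_19(num) − v_19(den) = 1; compare against these criteria.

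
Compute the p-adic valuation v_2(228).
v_2(228) = 2

v_2(n) is the largest exponent k such that 2^k divides n. Factor out: 228 = 2^2 · 57. (Sign doesn't affect v_p.) So v_2(228) = 2.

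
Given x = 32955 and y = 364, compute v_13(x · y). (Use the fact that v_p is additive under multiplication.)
v_13(11995620) = 4

v_p(x) = 3 (factor: 32955 = 13^3 · 15); v_p(y) = 1 (factor: 364 = 13^1 · 28). Additivity: v_p(xy) = v_p(x) + v_p(y) = 3 + 1 = 4. (Direct check: xy = 11995620 = 13^4 · (420).)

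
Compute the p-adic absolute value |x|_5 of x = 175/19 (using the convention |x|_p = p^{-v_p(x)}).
|175/19|_5 = 1/25

Step 1 — compute v_5(x) by factoring powers of 5 out of the numerator and denominator: v_5(175/19) = 2. Step 2 — apply |x|_p = p^{-v_p(x)} = 5^{-2} = 1/25.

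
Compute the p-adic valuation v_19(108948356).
v_19(108948356) = 5

v_19(n) is the largest exponent k such that 19^k divides n. Factor out: 108948356 = 19^5 · 44. (Sign doesn't affect v_p.) So v_19(108948356) = 5.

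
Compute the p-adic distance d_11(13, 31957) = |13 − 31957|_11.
d_11(13, 31957) = 1/1331

Step 1 — x − y = 13 − 31957 = -31944. Step 2 — v_11(-31944) = 3 (factor: -31944 = −(11^3 · 24); the sign does not affect v_p). Step 3 — |x − y|_11 = 11^{-3} = 1/1331.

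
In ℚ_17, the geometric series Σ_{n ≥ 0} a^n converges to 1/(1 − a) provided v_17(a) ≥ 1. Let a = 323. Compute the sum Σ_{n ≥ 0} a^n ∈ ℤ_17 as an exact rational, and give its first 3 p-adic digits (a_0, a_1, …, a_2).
Σ a^n = 1/(1 − a) = -1/322;  first 3 digits = (1, 2, 5)

v_17(a) = 1 ≥ 1, so the series converges in ℤ_17 to 1/(1 − a) = 1/(1 − 323) = -1/322. Expand this rational in ℤ_17: compute digits iteratively via d_i = x_i mod 17, x_{i+1} = (x_i − d_i)/17. The first 3 digits are (1, 2, 5).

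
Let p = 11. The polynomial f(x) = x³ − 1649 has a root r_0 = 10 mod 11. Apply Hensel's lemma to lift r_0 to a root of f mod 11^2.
r_1 = 65 (mod 121)

Hensel: r_{i+1} = r_i − f(r_i)/f′(r_i) mod 11^{i+2}, where f′(x) = 3x². Iterate:
  r_0 = 10 (mod 11)
  r_1 = 65 (mod 121)
Final: r = 65 with f(r) ≡ 0 mod 11^2.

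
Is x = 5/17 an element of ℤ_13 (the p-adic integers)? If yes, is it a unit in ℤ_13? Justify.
x ∈ ℤ_13^× (unit); v_13(x) = 0

ℤ_13 = {x ∈ ℚ_13 : v_13(x) ≥ 0} and ℤ_13^× = {x ∈ ℤ_13 : v_13(x) = 0}. Here v_13(5/17) = v_13(num) − v_13(den) = 0; compare against these criteria.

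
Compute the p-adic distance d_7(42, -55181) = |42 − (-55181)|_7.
d_7(42, -55181) = 1/2401

Step 1 — x − y = 42 − (-55181) = 55223. Step 2 — v_7(55223) = 4 (factor: 55223 = (7^4 · 23); the sign does not affect v_p). Step 3 — |x − y|_7 = 7^{-4} = 1/2401.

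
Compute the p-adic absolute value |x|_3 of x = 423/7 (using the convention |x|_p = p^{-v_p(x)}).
|423/7|_3 = 1/9

Step 1 — compute v_3(x) by factoring powers of 3 out of the numerator and denominator: v_3(423/7) = 2. Step 2 — apply |x|_p = p^{-v_p(x)} = 3^{-2} = 1/9.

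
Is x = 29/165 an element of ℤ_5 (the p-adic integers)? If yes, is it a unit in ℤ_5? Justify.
x ∉ ℤ_5 (v_5(x) = -1 < 0)

ℤ_5 = {x ∈ ℚ_5 : v_5(x) ≥ 0} and ℤ_5^× = {x ∈ ℤ_5 : v_5(x) = 0}. Here v_5(29/165) = v_5(num) − v_5(den) = -1; compare against these criteria.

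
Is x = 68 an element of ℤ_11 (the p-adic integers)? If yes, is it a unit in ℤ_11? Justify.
x ∈ ℤ_11^× (unit); v_11(x) = 0

ℤ_11 = {x ∈ ℚ_11 : v_11(x) ≥ 0} and ℤ_11^× = {x ∈ ℤ_11 : v_11(x) = 0}. Here v_11(68) = v_11(num) − v_11(den) = 0; compare against these criteria.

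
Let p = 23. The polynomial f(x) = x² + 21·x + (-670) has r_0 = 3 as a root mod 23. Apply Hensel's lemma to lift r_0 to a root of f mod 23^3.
r_2 = 3591 (mod 12167)

Hensel: r_{i+1} = r_i − f(r_i)·(f′(r_i))^{-1} mod 23^{i+2}, f′(x) = 2x + 21. Iterate:
  r_0 = 3 (mod 23)
  r_1 = 417 (mod 529)
  r_2 = 3591 (mod 12167)
Final: r = 3591 satisfies f(r) ≡ 0 mod 23^3.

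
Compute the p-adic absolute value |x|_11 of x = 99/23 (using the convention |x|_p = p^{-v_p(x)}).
|99/23|_11 = 1/11

Step 1 — compute v_11(x) by factoring powers of 11 out of the numerator and denominator: v_11(99/23) = 1. Step 2 — apply |x|_p = p^{-v_p(x)} = 11^{-1} = 1/11.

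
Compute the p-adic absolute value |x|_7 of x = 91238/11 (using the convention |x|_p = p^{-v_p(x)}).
|91238/11|_7 = 1/2401

Step 1 — compute v_7(x) by factoring powers of 7 out of the numerator and denominator: v_7(91238/11) = 4. Step 2 — apply |x|_p = p^{-v_p(x)} = 7^{-4} = 1/2401.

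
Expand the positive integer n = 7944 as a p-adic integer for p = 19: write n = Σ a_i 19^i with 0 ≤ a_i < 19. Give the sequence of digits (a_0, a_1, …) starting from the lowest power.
(a_0, a_1, …) = (2, 0, 3, 1)

Repeated division by 19 gives the digits low-to-high: 7944 = 2 + 3·19^2 + 1·19^3. Digit sequence: (2, 0, 3, 1).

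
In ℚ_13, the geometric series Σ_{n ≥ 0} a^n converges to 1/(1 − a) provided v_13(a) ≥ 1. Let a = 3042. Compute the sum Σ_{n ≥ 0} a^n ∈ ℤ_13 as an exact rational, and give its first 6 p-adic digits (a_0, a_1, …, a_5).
Σ a^n = 1/(1 − a) = -1/3041;  first 6 digits = (1, 0, 5, 1, 12, 11)

v_13(a) = 2 ≥ 1, so the series converges in ℤ_13 to 1/(1 − a) = 1/(1 − 3042) = -1/3041. Expand this rational in ℤ_13: compute digits iteratively via d_i = x_i mod 13, x_{i+1} = (x_i − d_i)/13. The first 6 digits are (1, 0, 5, 1, 12, 11).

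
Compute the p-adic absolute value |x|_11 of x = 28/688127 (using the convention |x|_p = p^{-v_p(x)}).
|28/688127|_11 = 14641

Step 1 — compute v_11(x) by factoring powers of 11 out of the numerator and denominator: v_11(28/688127) = -4. Step 2 — apply |x|_p = p^{-v_p(x)} = 11^{4} = 14641.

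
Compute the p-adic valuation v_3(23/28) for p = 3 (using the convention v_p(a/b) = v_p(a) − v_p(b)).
v_3(23/28) = 0

Factor powers of 3 from the numerator and denominator of the reduced fraction: 23 = 3^0 · 23 and 28 = 3^0 · 28. Apply v_p(a/b) = v_p(a) − v_p(b): v_3(23/28) = 0 − 0 = 0.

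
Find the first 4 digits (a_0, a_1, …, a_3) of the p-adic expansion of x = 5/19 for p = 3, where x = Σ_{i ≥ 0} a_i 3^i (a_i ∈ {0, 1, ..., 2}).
(a_0, …, a_3) = (2, 1, 2, 2)

v_3(5/19) = 0 (numerator and denominator both coprime to 3), so x ∈ ℤ_3^×. Compute digits iteratively via a_i = x_i mod 3, x_{i+1} = (x_i − a_i)/3, with x_0 = x:
  x_0 = 5/19;  a_0 = 2;  x_1 = (x_0 − 2)/3 = -11/19
  x_1 = -11/19;  a_1 = 1;  x_2 = (x_1 − 1)/3 = -10/19
  x_2 = -10/19;  a_2 = 2;  x_3 = (x_2 − 2)/3 = -16/19
  x_3 = -16/19;  a_3 = 2;  x_4 = (x_3 − 2)/3 = -18/19
Digits: (2, 1, 2, 2).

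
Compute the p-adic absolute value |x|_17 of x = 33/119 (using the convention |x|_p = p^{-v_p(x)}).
|33/119|_17 = 17

Step 1 — compute v_17(x) by factoring powers of 17 out of the numerator and denominator: v_17(33/119) = -1. Step 2 — apply |x|_p = p^{-v_p(x)} = 17^{1} = 17.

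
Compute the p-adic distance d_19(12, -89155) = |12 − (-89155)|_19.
d_19(12, -89155) = 1/6859

Step 1 — x − y = 12 − (-89155) = 89167. Step 2 — v_19(89167) = 3 (factor: 89167 = (19^3 · 13); the sign does not affect v_p). Step 3 — |x − y|_19 = 19^{-3} = 1/6859.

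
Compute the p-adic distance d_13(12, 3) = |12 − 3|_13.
d_13(12, 3) = 1

Step 1 — x − y = 12 − 3 = 9. Step 2 — v_13(9) = 0 (factor: 9 = (13^0 · 9); the sign does not affect v_p). Step 3 — |x − y|_13 = 13^{0} = 1.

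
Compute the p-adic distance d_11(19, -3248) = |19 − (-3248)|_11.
d_11(19, -3248) = 1/121

Step 1 — x − y = 19 − (-3248) = 3267. Step 2 — v_11(3267) = 2 (factor: 3267 = (11^2 · 27); the sign does not affect v_p). Step 3 — |x − y|_11 = 11^{-2} = 1/121.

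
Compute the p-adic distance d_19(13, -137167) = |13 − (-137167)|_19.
d_19(13, -137167) = 1/6859

Step 1 — x − y = 13 − (-137167) = 137180. Step 2 — v_19(137180) = 3 (factor: 137180 = (19^3 · 20); the sign does not affect v_p). Step 3 — |x − y|_19 = 19^{-3} = 1/6859.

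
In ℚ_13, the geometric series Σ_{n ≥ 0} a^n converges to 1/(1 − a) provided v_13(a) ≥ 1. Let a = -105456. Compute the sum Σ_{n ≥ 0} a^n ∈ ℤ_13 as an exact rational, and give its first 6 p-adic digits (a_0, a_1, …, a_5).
Σ a^n = 1/(1 − a) = 1/105457;  first 6 digits = (1, 0, 0, 4, 9, 12)

v_13(a) = 3 ≥ 1, so the series converges in ℤ_13 to 1/(1 − a) = 1/(1 − (-105456)) = 1/105457. Expand this rational in ℤ_13: compute digits iteratively via d_i = x_i mod 13, x_{i+1} = (x_i − d_i)/13. The first 6 digits are (1, 0, 0, 4, 9, 12).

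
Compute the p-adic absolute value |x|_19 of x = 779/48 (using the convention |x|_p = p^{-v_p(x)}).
|779/48|_19 = 1/19

Step 1 — compute v_19(x) by factoring powers of 19 out of the numerator and denominator: v_19(779/48) = 1. Step 2 — apply |x|_p = p^{-v_p(x)} = 19^{-1} = 1/19.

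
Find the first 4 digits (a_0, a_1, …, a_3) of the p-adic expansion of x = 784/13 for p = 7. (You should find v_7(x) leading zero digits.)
(a_0, …, a_3) = (0, 0, 5, 0)

v_7(784/13) = 2, so a_0 = ... = a_1 = 0. Factor out: x = 7^2 · u with u = 16/13 a unit in ℤ_7. Expand u iteratively via a_{v+i} = u_i mod 7, u_{i+1} = (u_i − a_{v+i})/7:
  u_0 = 16/13;  a_2 = 5;  u_1 = (u_0 − 5)/7 = -7/13
  u_1 = -7/13;  a_3 = 0;  u_2 = (u_1 − 0)/7 = -1/13
Digits: (0, 0, 5, 0).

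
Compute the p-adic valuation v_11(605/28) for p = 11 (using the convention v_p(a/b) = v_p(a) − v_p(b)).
v_11(605/28) = 2

Factor powers of 11 from the numerator and denominator of the reduced fraction: 605 = 11^2 · 5 and 28 = 11^0 · 28. Apply v_p(a/b) = v_p(a) − v_p(b): v_11(605/28) = 2 − 0 = 2.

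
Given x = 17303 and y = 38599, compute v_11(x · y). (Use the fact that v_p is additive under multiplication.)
v_11(667878497) = 6

v_p(x) = 3 (factor: 17303 = 11^3 · 13); v_p(y) = 3 (factor: 38599 = 11^3 · 29). Additivity: v_p(xy) = v_p(x) + v_p(y) = 3 + 3 = 6. (Direct check: xy = 667878497 = 11^6 · (377).)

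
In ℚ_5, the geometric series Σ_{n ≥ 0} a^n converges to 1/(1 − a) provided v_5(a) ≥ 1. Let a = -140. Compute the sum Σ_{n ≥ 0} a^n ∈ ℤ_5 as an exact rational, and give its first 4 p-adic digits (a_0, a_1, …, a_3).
Σ a^n = 1/(1 − a) = 1/141;  first 4 digits = (1, 2, 3, 3)

v_5(a) = 1 ≥ 1, so the series converges in ℤ_5 to 1/(1 − a) = 1/(1 − (-140)) = 1/141. Expand this rational in ℤ_5: compute digits iteratively via d_i = x_i mod 5, x_{i+1} = (x_i − d_i)/5. The first 4 digits are (1, 2, 3, 3).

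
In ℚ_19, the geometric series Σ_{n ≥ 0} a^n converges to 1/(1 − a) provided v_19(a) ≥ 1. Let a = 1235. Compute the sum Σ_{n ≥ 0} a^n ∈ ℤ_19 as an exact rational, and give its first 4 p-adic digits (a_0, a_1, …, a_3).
Σ a^n = 1/(1 − a) = -1/1234;  first 4 digits = (1, 8, 10, 12)

v_19(a) = 1 ≥ 1, so the series converges in ℤ_19 to 1/(1 − a) = 1/(1 − 1235) = -1/1234. Expand this rational in ℤ_19: compute digits iteratively via d_i = x_i mod 19, x_{i+1} = (x_i − d_i)/19. The first 4 digits are (1, 8, 10, 12).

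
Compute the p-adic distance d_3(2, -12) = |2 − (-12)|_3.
d_3(2, -12) = 1

Step 1 — x − y = 2 − (-12) = 14. Step 2 — v_3(14) = 0 (factor: 14 = (3^0 · 14); the sign does not affect v_p). Step 3 — |x − y|_3 = 3^{0} = 1.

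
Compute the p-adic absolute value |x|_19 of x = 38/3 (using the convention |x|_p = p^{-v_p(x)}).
|38/3|_19 = 1/19

Step 1 — compute v_19(x) by factoring powers of 19 out of the numerator and denominator: v_19(38/3) = 1. Step 2 — apply |x|_p = p^{-v_p(x)} = 19^{-1} = 1/19.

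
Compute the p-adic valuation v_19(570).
v_19(570) = 1

v_19(n) is the largest exponent k such that 19^k divides n. Factor out: 570 = 19^1 · 30. (Sign doesn't affect v_p.) So v_19(570) = 1.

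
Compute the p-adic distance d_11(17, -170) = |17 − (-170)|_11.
d_11(17, -170) = 1/11

Step 1 — x − y = 17 − (-170) = 187. Step 2 — v_11(187) = 1 (factor: 187 = (11^1 · 17); the sign does not affect v_p). Step 3 — |x − y|_11 = 11^{-1} = 1/11.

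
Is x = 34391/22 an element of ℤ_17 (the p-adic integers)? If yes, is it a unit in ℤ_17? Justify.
x ∈ ℤ_17 but not a unit; v_17(x) = 3 > 0

ℤ_17 = {x ∈ ℚ_17 : v_17(x) ≥ 0} and ℤ_17^× = {x ∈ ℤ_17 : v_17(x) = 0}. Here v_17(34391/22) = v_17(num) − v_17(den) = 3; compare against these criteria.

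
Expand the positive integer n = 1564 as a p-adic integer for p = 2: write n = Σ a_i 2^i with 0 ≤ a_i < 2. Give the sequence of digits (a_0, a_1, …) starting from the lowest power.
(a_0, a_1, …) = (0, 0, 1, 1, 1, 0, 0, 0, 0, 1, 1)

Repeated division by 2 gives the digits low-to-high: 1564 = 1·2^2 + 1·2^3 + 1·2^4 + 1·2^9 + 1·2^10. Digit sequence: (0, 0, 1, 1, 1, 0, 0, 0, 0, 1, 1).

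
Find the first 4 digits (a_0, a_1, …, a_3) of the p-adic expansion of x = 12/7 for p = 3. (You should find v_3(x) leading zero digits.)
(a_0, …, a_3) = (0, 1, 2, 1)

v_3(12/7) = 1, so a_0 = ... = a_0 = 0. Factor out: x = 3^1 · u with u = 4/7 a unit in ℤ_3. Expand u iteratively via a_{v+i} = u_i mod 3, u_{i+1} = (u_i − a_{v+i})/3:
  u_0 = 4/7;  a_1 = 1;  u_1 = (u_0 − 1)/3 = -1/7
  u_1 = -1/7;  a_2 = 2;  u_2 = (u_1 − 2)/3 = -5/7
  u_2 = -5/7;  a_3 = 1;  u_3 = (u_2 − 1)/3 = -4/7
Digits: (0, 1, 2, 1).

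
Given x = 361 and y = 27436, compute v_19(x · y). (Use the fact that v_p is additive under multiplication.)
v_19(9904396) = 5

v_p(x) = 2 (factor: 361 = 19^2 · 1); v_p(y) = 3 (factor: 27436 = 19^3 · 4). Additivity: v_p(xy) = v_p(x) + v_p(y) = 2 + 3 = 5. (Direct check: xy = 9904396 = 19^5 · (4).)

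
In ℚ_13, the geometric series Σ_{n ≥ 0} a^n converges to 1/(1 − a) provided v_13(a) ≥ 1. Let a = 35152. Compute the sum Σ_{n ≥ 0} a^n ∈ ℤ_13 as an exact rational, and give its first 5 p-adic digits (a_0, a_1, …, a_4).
Σ a^n = 1/(1 − a) = -1/35151;  first 5 digits = (1, 0, 0, 3, 1)

v_13(a) = 3 ≥ 1, so the series converges in ℤ_13 to 1/(1 − a) = 1/(1 − 35152) = -1/35151. Expand this rational in ℤ_13: compute digits iteratively via d_i = x_i mod 13, x_{i+1} = (x_i − d_i)/13. The first 5 digits are (1, 0, 0, 3, 1).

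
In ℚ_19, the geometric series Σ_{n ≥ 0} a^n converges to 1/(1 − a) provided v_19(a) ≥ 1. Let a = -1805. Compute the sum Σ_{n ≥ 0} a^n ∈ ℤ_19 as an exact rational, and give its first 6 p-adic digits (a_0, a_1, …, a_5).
Σ a^n = 1/(1 − a) = 1/1806;  first 6 digits = (1, 0, 14, 18, 5, 1)

v_19(a) = 2 ≥ 1, so the series converges in ℤ_19 to 1/(1 − a) = 1/(1 − (-1805)) = 1/1806. Expand this rational in ℤ_19: compute digits iteratively via d_i = x_i mod 19, x_{i+1} = (x_i − d_i)/19. The first 6 digits are (1, 0, 14, 18, 5, 1).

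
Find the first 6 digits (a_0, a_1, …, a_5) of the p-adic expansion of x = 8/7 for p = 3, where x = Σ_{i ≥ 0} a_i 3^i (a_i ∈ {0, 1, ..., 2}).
(a_0, …, a_5) = (2, 1, 0, 2, 1, 2)

v_3(8/7) = 0 (numerator and denominator both coprime to 3), so x ∈ ℤ_3^×. Compute digits iteratively via a_i = x_i mod 3, x_{i+1} = (x_i − a_i)/3, with x_0 = x:
  x_0 = 8/7;  a_0 = 2;  x_1 = (x_0 − 2)/3 = -2/7
  x_1 = -2/7;  a_1 = 1;  x_2 = (x_1 − 1)/3 = -3/7
  x_2 = -3/7;  a_2 = 0;  x_3 = (x_2 − 0)/3 = -1/7
  x_3 = -1/7;  a_3 = 2;  x_4 = (x_3 − 2)/3 = -5/7
  x_4 = -5/7;  a_4 = 1;  x_5 = (x_4 − 1)/3 = -4/7
  x_5 = -4/7;  a_5 = 2;  x_6 = (x_5 − 2)/3 = -6/7
Digits: (2, 1, 0, 2, 1, 2).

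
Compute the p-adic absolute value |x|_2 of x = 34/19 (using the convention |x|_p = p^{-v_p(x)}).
|34/19|_2 = 1/2

Step 1 — compute v_2(x) by factoring powers of 2 out of the numerator and denominator: v_2(34/19) = 1. Step 2 — apply |x|_p = p^{-v_p(x)} = 2^{-1} = 1/2.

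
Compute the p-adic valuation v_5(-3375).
v_5(-3375) = 3

v_5(n) is the largest exponent k such that 5^k divides n. Factor out: -3375 = -5^3 · 27. (Sign doesn't affect v_p.) So v_5(-3375) = 3.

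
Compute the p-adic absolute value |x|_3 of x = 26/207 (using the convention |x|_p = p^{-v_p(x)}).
|26/207|_3 = 9

Step 1 — compute v_3(x) by factoring powers of 3 out of the numerator and denominator: v_3(26/207) = -2. Step 2 — apply |x|_p = p^{-v_p(x)} = 3^{2} = 9.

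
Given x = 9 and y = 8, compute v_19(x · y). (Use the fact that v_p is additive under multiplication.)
v_19(72) = 0

v_p(x) = 0 (factor: 9 = 19^0 · 9); v_p(y) = 0 (factor: 8 = 19^0 · 8). Additivity: v_p(xy) = v_p(x) + v_p(y) = 0 + 0 = 0. (Direct check: xy = 72 = 19^0 · (72).)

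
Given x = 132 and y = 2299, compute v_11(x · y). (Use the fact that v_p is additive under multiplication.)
v_11(303468) = 3

v_p(x) = 1 (factor: 132 = 11^1 · 12); v_p(y) = 2 (factor: 2299 = 11^2 · 19). Additivity: v_p(xy) = v_p(x) + v_p(y) = 1 + 2 = 3. (Direct check: xy = 303468 = 11^3 · (228).)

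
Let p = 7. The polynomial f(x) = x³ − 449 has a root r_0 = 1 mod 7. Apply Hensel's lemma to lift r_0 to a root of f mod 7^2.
r_1 = 36 (mod 49)

Hensel: r_{i+1} = r_i − f(r_i)/f′(r_i) mod 7^{i+2}, where f′(x) = 3x². Iterate:
  r_0 = 1 (mod 7)
  r_1 = 36 (mod 49)
Final: r = 36 with f(r) ≡ 0 mod 7^2.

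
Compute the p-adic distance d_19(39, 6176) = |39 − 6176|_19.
d_19(39, 6176) = 1/361

Step 1 — x − y = 39 − 6176 = -6137. Step 2 — v_19(-6137) = 2 (factor: -6137 = −(19^2 · 17); the sign does not affect v_p). Step 3 — |x − y|_19 = 19^{-2} = 1/361.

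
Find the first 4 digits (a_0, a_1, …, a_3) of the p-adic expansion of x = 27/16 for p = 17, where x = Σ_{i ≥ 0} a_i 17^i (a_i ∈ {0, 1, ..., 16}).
(a_0, …, a_3) = (7, 5, 5, 5)

v_17(27/16) = 0 (numerator and denominator both coprime to 17), so x ∈ ℤ_17^×. Compute digits iteratively via a_i = x_i mod 17, x_{i+1} = (x_i − a_i)/17, with x_0 = x:
  x_0 = 27/16;  a_0 = 7;  x_1 = (x_0 − 7)/17 = -5/16
  x_1 = -5/16;  a_1 = 5;  x_2 = (x_1 − 5)/17 = -5/16
  x_2 = -5/16;  a_2 = 5;  x_3 = (x_2 − 5)/17 = -5/16
  x_3 = -5/16;  a_3 = 5;  x_4 = (x_3 − 5)/17 = -5/16
Digits: (7, 5, 5, 5).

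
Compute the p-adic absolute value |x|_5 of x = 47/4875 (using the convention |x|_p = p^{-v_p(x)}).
|47/4875|_5 = 125

Step 1 — compute v_5(x) by factoring powers of 5 out of the numerator and denominator: v_5(47/4875) = -3. Step 2 — apply |x|_p = p^{-v_p(x)} = 5^{3} = 125.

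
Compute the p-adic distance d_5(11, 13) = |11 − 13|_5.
d_5(11, 13) = 1

Step 1 — x − y = 11 − 13 = -2. Step 2 — v_5(-2) = 0 (factor: -2 = −(5^0 · 2); the sign does not affect v_p). Step 3 — |x − y|_5 = 5^{0} = 1.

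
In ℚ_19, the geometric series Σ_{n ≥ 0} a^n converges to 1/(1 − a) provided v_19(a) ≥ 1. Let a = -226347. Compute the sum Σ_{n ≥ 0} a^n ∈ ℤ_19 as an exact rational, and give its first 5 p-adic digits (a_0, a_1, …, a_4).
Σ a^n = 1/(1 − a) = 1/226348;  first 5 digits = (1, 0, 0, 5, 17)

v_19(a) = 3 ≥ 1, so the series converges in ℤ_19 to 1/(1 − a) = 1/(1 − (-226347)) = 1/226348. Expand this rational in ℤ_19: compute digits iteratively via d_i = x_i mod 19, x_{i+1} = (x_i − d_i)/19. The first 5 digits are (1, 0, 0, 5, 17).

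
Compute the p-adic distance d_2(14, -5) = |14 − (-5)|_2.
d_2(14, -5) = 1

Step 1 — x − y = 14 − (-5) = 19. Step 2 — v_2(19) = 0 (factor: 19 = (2^0 · 19); the sign does not affect v_p). Step 3 — |x − y|_2 = 2^{0} = 1.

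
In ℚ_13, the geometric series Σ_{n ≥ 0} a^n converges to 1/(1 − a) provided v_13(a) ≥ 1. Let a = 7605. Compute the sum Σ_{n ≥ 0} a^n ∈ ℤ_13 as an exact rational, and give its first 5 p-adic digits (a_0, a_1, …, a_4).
Σ a^n = 1/(1 − a) = -1/7604;  first 5 digits = (1, 0, 6, 3, 10)

v_13(a) = 2 ≥ 1, so the series converges in ℤ_13 to 1/(1 − a) = 1/(1 − 7605) = -1/7604. Expand this rational in ℤ_13: compute digits iteratively via d_i = x_i mod 13, x_{i+1} = (x_i − d_i)/13. The first 5 digits are (1, 0, 6, 3, 10).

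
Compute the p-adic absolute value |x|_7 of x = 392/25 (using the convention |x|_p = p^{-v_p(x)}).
|392/25|_7 = 1/49

Step 1 — compute v_7(x) by factoring powers of 7 out of the numerator and denominator: v_7(392/25) = 2. Step 2 — apply |x|_p = p^{-v_p(x)} = 7^{-2} = 1/49.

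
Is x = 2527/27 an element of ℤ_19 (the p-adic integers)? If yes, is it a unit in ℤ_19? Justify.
x ∈ ℤ_19 but not a unit; v_19(x) = 2 > 0

ℤ_19 = {x ∈ ℚ_19 : v_19(x) ≥ 0} and ℤ_19^× = {x ∈ ℤ_19 : v_19(x) = 0}. Here v_19(2527/27) = v_19(num) − v_19(den) = 2; compare against these criteria.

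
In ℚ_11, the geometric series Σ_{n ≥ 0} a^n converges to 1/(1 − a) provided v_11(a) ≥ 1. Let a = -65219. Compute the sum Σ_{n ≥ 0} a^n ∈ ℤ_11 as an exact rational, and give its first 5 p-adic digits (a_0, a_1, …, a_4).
Σ a^n = 1/(1 − a) = 1/65220;  first 5 digits = (1, 0, 0, 6, 6)

v_11(a) = 3 ≥ 1, so the series converges in ℤ_11 to 1/(1 − a) = 1/(1 − (-65219)) = 1/65220. Expand this rational in ℤ_11: compute digits iteratively via d_i = x_i mod 11, x_{i+1} = (x_i − d_i)/11. The first 5 digits are (1, 0, 0, 6, 6).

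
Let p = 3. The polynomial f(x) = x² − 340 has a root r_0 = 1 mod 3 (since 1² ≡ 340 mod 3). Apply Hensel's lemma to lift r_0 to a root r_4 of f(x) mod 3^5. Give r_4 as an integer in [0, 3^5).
r_4 = 166 (mod 243)

Hensel's recurrence: r_{i+1} = r_i − f(r_i)·(f′(r_i))^{-1} mod 3^{i+2}, with f′(x) = 2x. Iterate:
  r_0 = 1 (mod 3)
  r_1 = 4 (mod 9)
  r_2 = 4 (mod 27)
  r_3 = 4 (mod 81)
  r_4 = 166 (mod 243)
Final: r_4 = 166, and one checks f(r_4) ≡ 0 mod 3^5.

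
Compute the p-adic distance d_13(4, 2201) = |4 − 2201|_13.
d_13(4, 2201) = 1/2197

Step 1 — x − y = 4 − 2201 = -2197. Step 2 — v_13(-2197) = 3 (factor: -2197 = −(13^3 · 1); the sign does not affect v_p). Step 3 — |x − y|_13 = 13^{-3} = 1/2197.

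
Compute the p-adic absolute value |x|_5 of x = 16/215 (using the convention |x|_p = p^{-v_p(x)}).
|16/215|_5 = 5

Step 1 — compute v_5(x) by factoring powers of 5 out of the numerator and denominator: v_5(16/215) = -1. Step 2 — apply |x|_p = p^{-v_p(x)} = 5^{1} = 5.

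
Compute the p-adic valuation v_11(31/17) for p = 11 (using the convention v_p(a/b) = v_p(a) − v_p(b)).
v_11(31/17) = 0

Factor powers of 11 from the numerator and denominator of the reduced fraction: 31 = 11^0 · 31 and 17 = 11^0 · 17. Apply v_p(a/b) = v_p(a) − v_p(b): v_11(31/17) = 0 − 0 = 0.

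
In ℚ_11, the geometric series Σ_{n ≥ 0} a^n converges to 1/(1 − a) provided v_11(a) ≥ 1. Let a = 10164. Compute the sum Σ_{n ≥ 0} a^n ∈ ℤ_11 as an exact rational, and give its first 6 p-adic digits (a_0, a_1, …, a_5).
Σ a^n = 1/(1 − a) = -1/10163;  first 6 digits = (1, 0, 7, 7, 5, 3)

v_11(a) = 2 ≥ 1, so the series converges in ℤ_11 to 1/(1 − a) = 1/(1 − 10164) = -1/10163. Expand this rational in ℤ_11: compute digits iteratively via d_i = x_i mod 11, x_{i+1} = (x_i − d_i)/11. The first 6 digits are (1, 0, 7, 7, 5, 3).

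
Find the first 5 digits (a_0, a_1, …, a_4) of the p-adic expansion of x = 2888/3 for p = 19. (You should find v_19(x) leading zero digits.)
(a_0, …, a_4) = (0, 0, 9, 6, 6)

v_19(2888/3) = 2, so a_0 = ... = a_1 = 0. Factor out: x = 19^2 · u with u = 8/3 a unit in ℤ_19. Expand u iteratively via a_{v+i} = u_i mod 19, u_{i+1} = (u_i − a_{v+i})/19:
  u_0 = 8/3;  a_2 = 9;  u_1 = (u_0 − 9)/19 = -1/3
  u_1 = -1/3;  a_3 = 6;  u_2 = (u_1 − 6)/19 = -1/3
  u_2 = -1/3;  a_4 = 6;  u_3 = (u_2 − 6)/19 = -1/3
Digits: (0, 0, 9, 6, 6).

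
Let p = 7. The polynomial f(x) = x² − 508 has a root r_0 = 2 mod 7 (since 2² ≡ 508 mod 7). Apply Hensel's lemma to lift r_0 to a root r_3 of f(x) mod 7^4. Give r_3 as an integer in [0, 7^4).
r_3 = 1304 (mod 2401)

Hensel's recurrence: r_{i+1} = r_i − f(r_i)·(f′(r_i))^{-1} mod 7^{i+2}, with f′(x) = 2x. Iterate:
  r_0 = 2 (mod 7)
  r_1 = 30 (mod 49)
  r_2 = 275 (mod 343)
  r_3 = 1304 (mod 2401)
Final: r_3 = 1304, and one checks f(r_3) ≡ 0 mod 7^4.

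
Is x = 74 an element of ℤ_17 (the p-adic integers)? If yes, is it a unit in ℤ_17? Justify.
x ∈ ℤ_17^× (unit); v_17(x) = 0

ℤ_17 = {x ∈ ℚ_17 : v_17(x) ≥ 0} and ℤ_17^× = {x ∈ ℤ_17 : v_17(x) = 0}. Here v_17(74) = v_17(num) − v_17(den) = 0; compare against these criteria.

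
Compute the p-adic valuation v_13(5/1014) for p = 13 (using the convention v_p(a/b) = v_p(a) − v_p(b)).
v_13(5/1014) = -2

Factor powers of 13 from the numerator and denominator of the reduced fraction: 5 = 13^0 · 5 and 1014 = 13^2 · 6. Apply v_p(a/b) = v_p(a) − v_p(b): v_13(5/1014) = 0 − 2 = -2.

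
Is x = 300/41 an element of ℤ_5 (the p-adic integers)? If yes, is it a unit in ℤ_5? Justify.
x ∈ ℤ_5 but not a unit; v_5(x) = 2 > 0

ℤ_5 = {x ∈ ℚ_5 : v_5(x) ≥ 0} and ℤ_5^× = {x ∈ ℤ_5 : v_5(x) = 0}. Here v_5(300/41) = v_5(num) − v_5(den) = 2; compare against these criteria.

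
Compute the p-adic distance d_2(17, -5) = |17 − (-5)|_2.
d_2(17, -5) = 1/2

Step 1 — x − y = 17 − (-5) = 22. Step 2 — v_2(22) = 1 (factor: 22 = (2^1 · 11); the sign does not affect v_p). Step 3 — |x − y|_2 = 2^{-1} = 1/2.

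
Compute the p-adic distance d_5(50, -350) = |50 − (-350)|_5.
d_5(50, -350) = 1/25

Step 1 — x − y = 50 − (-350) = 400. Step 2 — v_5(400) = 2 (factor: 400 = (5^2 · 16); the sign does not affect v_p). Step 3 — |x − y|_5 = 5^{-2} = 1/25.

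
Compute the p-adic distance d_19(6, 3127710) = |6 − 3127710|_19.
d_19(6, 3127710) = 1/130321

Step 1 — x − y = 6 − 3127710 = -3127704. Step 2 — v_19(-3127704) = 4 (factor: -3127704 = −(19^4 · 24); the sign does not affect v_p). Step 3 — |x − y|_19 = 19^{-4} = 1/130321.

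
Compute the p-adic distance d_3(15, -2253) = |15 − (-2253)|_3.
d_3(15, -2253) = 1/81

Step 1 — x − y = 15 − (-2253) = 2268. Step 2 — v_3(2268) = 4 (factor: 2268 = (3^4 · 28); the sign does not affect v_p). Step 3 — |x − y|_3 = 3^{-4} = 1/81.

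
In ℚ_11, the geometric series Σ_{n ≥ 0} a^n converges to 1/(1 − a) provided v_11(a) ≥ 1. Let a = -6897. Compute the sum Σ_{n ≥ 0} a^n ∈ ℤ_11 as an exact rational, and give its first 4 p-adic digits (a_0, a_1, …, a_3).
Σ a^n = 1/(1 − a) = 1/6898;  first 4 digits = (1, 0, 9, 5)

v_11(a) = 2 ≥ 1, so the series converges in ℤ_11 to 1/(1 − a) = 1/(1 − (-6897)) = 1/6898. Expand this rational in ℤ_11: compute digits iteratively via d_i = x_i mod 11, x_{i+1} = (x_i − d_i)/11. The first 4 digits are (1, 0, 9, 5).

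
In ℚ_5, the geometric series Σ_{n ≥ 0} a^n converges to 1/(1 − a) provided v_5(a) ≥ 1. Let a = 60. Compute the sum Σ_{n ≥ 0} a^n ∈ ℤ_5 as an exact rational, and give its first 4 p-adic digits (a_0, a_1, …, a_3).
Σ a^n = 1/(1 − a) = -1/59;  first 4 digits = (1, 2, 1, 2)

v_5(a) = 1 ≥ 1, so the series converges in ℤ_5 to 1/(1 − a) = 1/(1 − 60) = -1/59. Expand this rational in ℤ_5: compute digits iteratively via d_i = x_i mod 5, x_{i+1} = (x_i − d_i)/5. The first 4 digits are (1, 2, 1, 2).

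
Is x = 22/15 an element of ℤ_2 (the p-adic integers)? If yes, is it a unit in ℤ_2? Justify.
x ∈ ℤ_2 but not a unit; v_2(x) = 1 > 0

ℤ_2 = {x ∈ ℚ_2 : v_2(x) ≥ 0} and ℤ_2^× = {x ∈ ℤ_2 : v_2(x) = 0}. Here v_2(22/15) = v_2(num) − v_2(den) = 1; compare against these criteria.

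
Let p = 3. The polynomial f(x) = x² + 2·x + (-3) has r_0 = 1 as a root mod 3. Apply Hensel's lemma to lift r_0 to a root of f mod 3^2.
r_1 = 1 (mod 9)

Hensel: r_{i+1} = r_i − f(r_i)·(f′(r_i))^{-1} mod 3^{i+2}, f′(x) = 2x + 2. Iterate:
  r_0 = 1 (mod 3)
  r_1 = 1 (mod 9)
Final: r = 1 satisfies f(r) ≡ 0 mod 3^2.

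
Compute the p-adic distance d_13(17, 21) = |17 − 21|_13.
d_13(17, 21) = 1

Step 1 — x − y = 17 − 21 = -4. Step 2 — v_13(-4) = 0 (factor: -4 = −(13^0 · 4); the sign does not affect v_p). Step 3 — |x − y|_13 = 13^{0} = 1.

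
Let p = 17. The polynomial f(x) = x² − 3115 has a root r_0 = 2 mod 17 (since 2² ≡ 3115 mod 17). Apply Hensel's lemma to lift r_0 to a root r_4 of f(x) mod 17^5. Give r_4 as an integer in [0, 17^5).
r_4 = 194771 (mod 1419857)

Hensel's recurrence: r_{i+1} = r_i − f(r_i)·(f′(r_i))^{-1} mod 17^{i+2}, with f′(x) = 2x. Iterate:
  r_0 = 2 (mod 17)
  r_1 = 274 (mod 289)
  r_2 = 3164 (mod 4913)
  r_3 = 27729 (mod 83521)
  r_4 = 194771 (mod 1419857)
Final: r_4 = 194771, and one checks f(r_4) ≡ 0 mod 17^5.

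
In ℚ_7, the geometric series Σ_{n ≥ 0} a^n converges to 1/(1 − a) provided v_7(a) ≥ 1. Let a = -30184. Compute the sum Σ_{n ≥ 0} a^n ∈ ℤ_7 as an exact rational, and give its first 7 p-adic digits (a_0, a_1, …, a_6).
Σ a^n = 1/(1 − a) = 1/30185;  first 7 digits = (1, 0, 0, 3, 1, 5, 1)

v_7(a) = 3 ≥ 1, so the series converges in ℤ_7 to 1/(1 − a) = 1/(1 − (-30184)) = 1/30185. Expand this rational in ℤ_7: compute digits iteratively via d_i = x_i mod 7, x_{i+1} = (x_i − d_i)/7. The first 7 digits are (1, 0, 0, 3, 1, 5, 1).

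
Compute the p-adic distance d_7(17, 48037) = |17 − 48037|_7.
d_7(17, 48037) = 1/2401

Step 1 — x − y = 17 − 48037 = -48020. Step 2 — v_7(-48020) = 4 (factor: -48020 = −(7^4 · 20); the sign does not affect v_p). Step 3 — |x − y|_7 = 7^{-4} = 1/2401.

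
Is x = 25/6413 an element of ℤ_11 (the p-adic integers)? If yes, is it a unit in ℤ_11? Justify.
x ∉ ℤ_11 (v_11(x) = -2 < 0)

ℤ_11 = {x ∈ ℚ_11 : v_11(x) ≥ 0} and ℤ_11^× = {x ∈ ℤ_11 : v_11(x) = 0}. Here v_11(25/6413) = v_11(num) − v_11(den) = -2; compare against these criteria.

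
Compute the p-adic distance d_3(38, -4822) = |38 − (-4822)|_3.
d_3(38, -4822) = 1/243

Step 1 — x − y = 38 − (-4822) = 4860. Step 2 — v_3(4860) = 5 (factor: 4860 = (3^5 · 20); the sign does not affect v_p). Step 3 — |x − y|_3 = 3^{-5} = 1/243.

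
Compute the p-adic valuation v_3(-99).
v_3(-99) = 2

v_3(n) is the largest exponent k such that 3^k divides n. Factor out: -99 = -3^2 · 11. (Sign doesn't affect v_p.) So v_3(-99) = 2.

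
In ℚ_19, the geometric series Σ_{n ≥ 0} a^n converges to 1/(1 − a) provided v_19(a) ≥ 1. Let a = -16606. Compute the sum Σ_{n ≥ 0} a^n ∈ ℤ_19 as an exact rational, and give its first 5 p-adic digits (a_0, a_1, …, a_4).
Σ a^n = 1/(1 − a) = 1/16607;  first 5 digits = (1, 0, 11, 16, 6)

v_19(a) = 2 ≥ 1, so the series converges in ℤ_19 to 1/(1 − a) = 1/(1 − (-16606)) = 1/16607. Expand this rational in ℤ_19: compute digits iteratively via d_i = x_i mod 19, x_{i+1} = (x_i − d_i)/19. The first 5 digits are (1, 0, 11, 16, 6).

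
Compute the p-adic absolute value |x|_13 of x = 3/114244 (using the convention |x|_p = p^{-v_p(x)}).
|3/114244|_13 = 28561

Step 1 — compute v_13(x) by factoring powers of 13 out of the numerator and denominator: v_13(3/114244) = -4. Step 2 — apply |x|_p = p^{-v_p(x)} = 13^{4} = 28561.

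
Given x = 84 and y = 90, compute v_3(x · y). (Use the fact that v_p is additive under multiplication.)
v_3(7560) = 3

v_p(x) = 1 (factor: 84 = 3^1 · 28); v_p(y) = 2 (factor: 90 = 3^2 · 10). Additivity: v_p(xy) = v_p(x) + v_p(y) = 1 + 2 = 3. (Direct check: xy = 7560 = 3^3 · (280).)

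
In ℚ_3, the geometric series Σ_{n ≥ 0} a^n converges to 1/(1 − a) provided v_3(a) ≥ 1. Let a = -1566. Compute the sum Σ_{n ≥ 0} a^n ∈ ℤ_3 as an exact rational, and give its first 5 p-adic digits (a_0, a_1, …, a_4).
Σ a^n = 1/(1 − a) = 1/1567;  first 5 digits = (1, 0, 0, 2, 1)

v_3(a) = 3 ≥ 1, so the series converges in ℤ_3 to 1/(1 − a) = 1/(1 − (-1566)) = 1/1567. Expand this rational in ℤ_3: compute digits iteratively via d_i = x_i mod 3, x_{i+1} = (x_i − d_i)/3. The first 5 digits are (1, 0, 0, 2, 1).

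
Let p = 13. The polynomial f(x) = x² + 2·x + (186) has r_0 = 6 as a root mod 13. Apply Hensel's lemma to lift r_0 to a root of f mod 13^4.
r_3 = 9574 (mod 28561)

Hensel: r_{i+1} = r_i − f(r_i)·(f′(r_i))^{-1} mod 13^{i+2}, f′(x) = 2x + 2. Iterate:
  r_0 = 6 (mod 13)
  r_1 = 110 (mod 169)
  r_2 = 786 (mod 2197)
  r_3 = 9574 (mod 28561)
Final: r = 9574 satisfies f(r) ≡ 0 mod 13^4.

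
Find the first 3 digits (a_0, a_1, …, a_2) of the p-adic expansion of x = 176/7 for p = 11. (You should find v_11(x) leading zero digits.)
(a_0, …, a_2) = (0, 7, 9)

v_11(176/7) = 1, so a_0 = ... = a_0 = 0. Factor out: x = 11^1 · u with u = 16/7 a unit in ℤ_11. Expand u iteratively via a_{v+i} = u_i mod 11, u_{i+1} = (u_i − a_{v+i})/11:
  u_0 = 16/7;  a_1 = 7;  u_1 = (u_0 − 7)/11 = -3/7
  u_1 = -3/7;  a_2 = 9;  u_2 = (u_1 − 9)/11 = -6/7
Digits: (0, 7, 9).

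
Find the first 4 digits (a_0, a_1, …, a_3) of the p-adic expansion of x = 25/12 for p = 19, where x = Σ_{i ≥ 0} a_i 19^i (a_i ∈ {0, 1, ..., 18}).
(a_0, …, a_3) = (10, 17, 7, 17)

v_19(25/12) = 0 (numerator and denominator both coprime to 19), so x ∈ ℤ_19^×. Compute digits iteratively via a_i = x_i mod 19, x_{i+1} = (x_i − a_i)/19, with x_0 = x:
  x_0 = 25/12;  a_0 = 10;  x_1 = (x_0 − 10)/19 = -5/12
  x_1 = -5/12;  a_1 = 17;  x_2 = (x_1 − 17)/19 = -11/12
  x_2 = -11/12;  a_2 = 7;  x_3 = (x_2 − 7)/19 = -5/12
  x_3 = -5/12;  a_3 = 17;  x_4 = (x_3 − 17)/19 = -11/12
Digits: (10, 17, 7, 17).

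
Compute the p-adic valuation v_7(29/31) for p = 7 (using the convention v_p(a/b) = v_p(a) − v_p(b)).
v_7(29/31) = 0

Factor powers of 7 from the numerator and denominator of the reduced fraction: 29 = 7^0 · 29 and 31 = 7^0 · 31. Apply v_p(a/b) = v_p(a) − v_p(b): v_7(29/31) = 0 − 0 = 0.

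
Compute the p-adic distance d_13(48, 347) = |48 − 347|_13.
d_13(48, 347) = 1/13

Step 1 — x − y = 48 − 347 = -299. Step 2 — v_13(-299) = 1 (factor: -299 = −(13^1 · 23); the sign does not affect v_p). Step 3 — |x − y|_13 = 13^{-1} = 1/13.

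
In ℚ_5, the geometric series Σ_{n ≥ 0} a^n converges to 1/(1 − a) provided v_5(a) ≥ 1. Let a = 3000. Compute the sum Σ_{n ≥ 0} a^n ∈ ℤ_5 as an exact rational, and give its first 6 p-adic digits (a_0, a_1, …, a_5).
Σ a^n = 1/(1 − a) = -1/2999;  first 6 digits = (1, 0, 0, 4, 4, 0)

v_5(a) = 3 ≥ 1, so the series converges in ℤ_5 to 1/(1 − a) = 1/(1 − 3000) = -1/2999. Expand this rational in ℤ_5: compute digits iteratively via d_i = x_i mod 5, x_{i+1} = (x_i − d_i)/5. The first 6 digits are (1, 0, 0, 4, 4, 0).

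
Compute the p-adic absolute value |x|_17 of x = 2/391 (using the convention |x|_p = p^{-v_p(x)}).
|2/391|_17 = 17

Step 1 — compute v_17(x) by factoring powers of 17 out of the numerator and denominator: v_17(2/391) = -1. Step 2 — apply |x|_p = p^{-v_p(x)} = 17^{1} = 17.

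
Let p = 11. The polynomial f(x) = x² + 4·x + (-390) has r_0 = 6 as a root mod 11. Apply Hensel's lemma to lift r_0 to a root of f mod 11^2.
r_1 = 72 (mod 121)

Hensel: r_{i+1} = r_i − f(r_i)·(f′(r_i))^{-1} mod 11^{i+2}, f′(x) = 2x + 4. Iterate:
  r_0 = 6 (mod 11)
  r_1 = 72 (mod 121)
Final: r = 72 satisfies f(r) ≡ 0 mod 11^2.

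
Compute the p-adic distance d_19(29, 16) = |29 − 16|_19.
d_19(29, 16) = 1

Step 1 — x − y = 29 − 16 = 13. Step 2 — v_19(13) = 0 (factor: 13 = (19^0 · 13); the sign does not affect v_p). Step 3 — |x − y|_19 = 19^{0} = 1.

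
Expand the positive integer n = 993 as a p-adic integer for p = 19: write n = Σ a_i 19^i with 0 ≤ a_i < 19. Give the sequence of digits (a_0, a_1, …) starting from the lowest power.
(a_0, a_1, …) = (5, 14, 2)

Repeated division by 19 gives the digits low-to-high: 993 = 5 + 14·19^1 + 2·19^2. Digit sequence: (5, 14, 2).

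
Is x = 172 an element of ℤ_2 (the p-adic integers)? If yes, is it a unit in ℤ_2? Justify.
x ∈ ℤ_2 but not a unit; v_2(x) = 2 > 0

ℤ_2 = {x ∈ ℚ_2 : v_2(x) ≥ 0} and ℤ_2^× = {x ∈ ℤ_2 : v_2(x) = 0}. Here v_2(172) = v_2(num) − v_2(den) = 2; compare against these criteria.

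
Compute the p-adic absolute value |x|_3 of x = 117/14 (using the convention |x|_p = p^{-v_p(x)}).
|117/14|_3 = 1/9

Step 1 — compute v_3(x) by factoring powers of 3 out of the numerator and denominator: v_3(117/14) = 2. Step 2 — apply |x|_p = p^{-v_p(x)} = 3^{-2} = 1/9.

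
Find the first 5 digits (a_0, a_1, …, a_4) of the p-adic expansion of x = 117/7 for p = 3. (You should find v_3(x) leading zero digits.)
(a_0, …, a_4) = (0, 0, 1, 2, 2)

v_3(117/7) = 2, so a_0 = ... = a_1 = 0. Factor out: x = 3^2 · u with u = 13/7 a unit in ℤ_3. Expand u iteratively via a_{v+i} = u_i mod 3, u_{i+1} = (u_i − a_{v+i})/3:
  u_0 = 13/7;  a_2 = 1;  u_1 = (u_0 − 1)/3 = 2/7
  u_1 = 2/7;  a_3 = 2;  u_2 = (u_1 − 2)/3 = -4/7
  u_2 = -4/7;  a_4 = 2;  u_3 = (u_2 − 2)/3 = -6/7
Digits: (0, 0, 1, 2, 2).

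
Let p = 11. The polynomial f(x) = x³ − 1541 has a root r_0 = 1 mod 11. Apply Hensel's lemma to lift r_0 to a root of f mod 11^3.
r_2 = 837 (mod 1331)

Hensel: r_{i+1} = r_i − f(r_i)/f′(r_i) mod 11^{i+2}, where f′(x) = 3x². Iterate:
  r_0 = 1 (mod 11)
  r_1 = 111 (mod 121)
  r_2 = 837 (mod 1331)
Final: r = 837 with f(r) ≡ 0 mod 11^3.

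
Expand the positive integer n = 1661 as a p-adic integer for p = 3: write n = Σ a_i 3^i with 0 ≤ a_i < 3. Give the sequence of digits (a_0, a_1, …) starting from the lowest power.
(a_0, a_1, …) = (2, 1, 1, 1, 2, 0, 2)

Repeated division by 3 gives the digits low-to-high: 1661 = 2 + 1·3^1 + 1·3^2 + 1·3^3 + 2·3^4 + 2·3^6. Digit sequence: (2, 1, 1, 1, 2, 0, 2).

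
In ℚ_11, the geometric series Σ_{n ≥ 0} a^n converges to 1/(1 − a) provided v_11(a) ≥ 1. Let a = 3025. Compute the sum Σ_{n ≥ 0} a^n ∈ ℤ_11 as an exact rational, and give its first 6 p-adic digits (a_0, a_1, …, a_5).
Σ a^n = 1/(1 − a) = -1/3024;  first 6 digits = (1, 0, 3, 2, 9, 1)

v_11(a) = 2 ≥ 1, so the series converges in ℤ_11 to 1/(1 − a) = 1/(1 − 3025) = -1/3024. Expand this rational in ℤ_11: compute digits iteratively via d_i = x_i mod 11, x_{i+1} = (x_i − d_i)/11. The first 6 digits are (1, 0, 3, 2, 9, 1).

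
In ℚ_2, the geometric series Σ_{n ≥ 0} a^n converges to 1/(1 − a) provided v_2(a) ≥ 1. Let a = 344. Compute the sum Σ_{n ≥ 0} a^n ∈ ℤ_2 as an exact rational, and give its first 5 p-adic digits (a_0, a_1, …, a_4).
Σ a^n = 1/(1 − a) = -1/343;  first 5 digits = (1, 0, 0, 1, 1)

v_2(a) = 3 ≥ 1, so the series converges in ℤ_2 to 1/(1 − a) = 1/(1 − 344) = -1/343. Expand this rational in ℤ_2: compute digits iteratively via d_i = x_i mod 2, x_{i+1} = (x_i − d_i)/2. The first 5 digits are (1, 0, 0, 1, 1).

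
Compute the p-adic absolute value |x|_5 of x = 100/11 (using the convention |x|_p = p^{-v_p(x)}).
|100/11|_5 = 1/25

Step 1 — compute v_5(x) by factoring powers of 5 out of the numerator and denominator: v_5(100/11) = 2. Step 2 — apply |x|_p = p^{-v_p(x)} = 5^{-2} = 1/25.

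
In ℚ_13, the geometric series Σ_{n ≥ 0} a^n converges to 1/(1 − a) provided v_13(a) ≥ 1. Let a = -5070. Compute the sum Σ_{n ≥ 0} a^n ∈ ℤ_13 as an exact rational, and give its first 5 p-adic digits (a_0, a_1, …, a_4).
Σ a^n = 1/(1 − a) = 1/5071;  first 5 digits = (1, 0, 9, 10, 2)

v_13(a) = 2 ≥ 1, so the series converges in ℤ_13 to 1/(1 − a) = 1/(1 − (-5070)) = 1/5071. Expand this rational in ℤ_13: compute digits iteratively via d_i = x_i mod 13, x_{i+1} = (x_i − d_i)/13. The first 5 digits are (1, 0, 9, 10, 2).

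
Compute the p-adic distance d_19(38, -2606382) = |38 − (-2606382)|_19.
d_19(38, -2606382) = 1/130321

Step 1 — x − y = 38 − (-2606382) = 2606420. Step 2 — v_19(2606420) = 4 (factor: 2606420 = (19^4 · 20); the sign does not affect v_p). Step 3 — |x − y|_19 = 19^{-4} = 1/130321.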